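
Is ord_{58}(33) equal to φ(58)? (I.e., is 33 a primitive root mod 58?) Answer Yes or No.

φ(58) = φ(2)·φ(29) = 1·28 = 28 = 2^2 · 7.
33 is a primitive root mod 58 iff 33^(φ(58)/q) ≢ 1 for every prime q | φ(58), i.e. q ∈ {2, 7}.
33^14 ≡ 1 (mod 58)  [q = 2: ≡ 1 ✗]
33^4 ≡ 53 (mod 58)  [q = 7: ≢ 1 ✓]
The check at q = 2 fails, so 33 generates a proper subgroup.

No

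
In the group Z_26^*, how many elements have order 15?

0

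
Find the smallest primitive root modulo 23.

φ(23) = 23 − 1 = 22 = 2 · 11.
g is a primitive root iff g^(22/q) ≢ 1 (mod 23) for each prime q ∈ {2, 11}.
g = 2: 2^11 ≡ 1 — hits 1, so not a primitive root.
g = 3: 3^11 ≡ 1 — hits 1, so not a primitive root.
g = 4: 4^11 ≡ 1 — hits 1, so not a primitive root.
g = 5: 5^11 ≡ 22; 5^2 ≡ 2 — none is 1, so 5 is a primitive root.
So 5 is the smallest generator of (Z/23Z)^×.

5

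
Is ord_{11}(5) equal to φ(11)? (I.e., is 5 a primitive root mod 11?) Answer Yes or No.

No

φ(11) = 11 − 1 = 10 = 2 · 5.
5 is a primitive root mod 11 iff 5^(φ(11)/q) ≢ 1 for every prime q | φ(11), i.e. q ∈ {2, 5}.
5^5 ≡ 1 (mod 11)  [q = 2: ≡ 1 ✗]
5^2 ≡ 3 (mod 11)  [q = 5: ≢ 1 ✓]
5^5 ≡ 1 shows ord(5) | 5, strictly less than φ(11); not a primitive root.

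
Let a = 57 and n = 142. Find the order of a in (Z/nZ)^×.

5

ord(57) | φ(142) = φ(2)·φ(71) = 1·70 = 70 = 2 · 5 · 7.
Divisors of 70: 1, 2, 5, 7, 10, 14, 35, 70.
Evaluate successive powers at the divisors of 70:
57^1 ≡ 57 (mod 142)
57^2 ≡ 125 (mod 142)
57^5 ≡ 1 (mod 142) ✓
Therefore the multiplicative order of 57 modulo 142 is 5.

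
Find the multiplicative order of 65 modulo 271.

54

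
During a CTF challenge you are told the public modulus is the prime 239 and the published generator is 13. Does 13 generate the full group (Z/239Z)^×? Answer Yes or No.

Yes

φ(239) = 239 − 1 = 238 = 2 · 7 · 17.
It suffices to check that the order of 13 is not a proper divisor of 238: compute 13^(238/q) for q ∈ {2, 7, 17}.
13^119 ≡ 238 (mod 239)  [q = 2: ≢ 1 ✓]
13^34 ≡ 24 (mod 239)  [q = 7: ≢ 1 ✓]
13^14 ≡ 51 (mod 239)  [q = 17: ≢ 1 ✓]
All checks pass, so 13 has order 238 and is a primitive root modulo 239.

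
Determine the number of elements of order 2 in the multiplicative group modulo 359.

1

φ(359) = 359 − 1 = 358 = 2 · 179.
Since (Z/359Z)^× is cyclic of order 358, the number of elements of order d is φ(d) when d | 358 and 0 otherwise.
2 | 358, and φ(2) = 2 − 1 = 1.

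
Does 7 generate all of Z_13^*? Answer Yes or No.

Yes

φ(13) = 13 − 1 = 12 = 2^2 · 3.
It suffices to check that the order of 7 is not a proper divisor of 12: compute 7^(12/q) for q ∈ {2, 3}.
7^6 ≡ 12 (mod 13)  [q = 2: ≢ 1 ✓]
7^4 ≡ 9 (mod 13)  [q = 3: ≢ 1 ✓]
None equal 1, so ord_13(7) = 12: 7 is a primitive root.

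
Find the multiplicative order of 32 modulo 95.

36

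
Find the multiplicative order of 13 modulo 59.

By Lagrange's theorem, ord_59(13) divides φ(59) = 59 − 1 = 58 = 2 · 29.
Divisors of 58: 1, 2, 29, 58.
Evaluate successive powers at the divisors of 58:
13^1 ≡ 13 (mod 59)
13^2 ≡ 51 (mod 59)
13^29 ≡ 58 (mod 59)
13^58 ≡ 1 (mod 59) ✓
The smallest such exponent is 58, so the order of 13 is 58.

58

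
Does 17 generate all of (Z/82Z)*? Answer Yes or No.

Yes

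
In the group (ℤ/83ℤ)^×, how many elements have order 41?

φ(83) = 83 − 1 = 82 = 2 · 41.
In a cyclic group of order 82, there are φ(d) elements of order d for each divisor d of 82, and zero for non-divisors.
41 | 82, and φ(41) = 41 − 1 = 40.

40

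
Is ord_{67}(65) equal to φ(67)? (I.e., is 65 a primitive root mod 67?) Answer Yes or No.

φ(67) = 67 − 1 = 66 = 2 · 3 · 11.
Test 65^(66/q) mod 67 for each prime factor q of 66:
65^33 ≡ 1 (mod 67)  [q = 2: ≡ 1 ✗]
65^22 ≡ 37 (mod 67)  [q = 3: ≢ 1 ✓]
65^6 ≡ 64 (mod 67)  [q = 11: ≢ 1 ✓]
The check at q = 2 fails, so 65 generates a proper subgroup.

No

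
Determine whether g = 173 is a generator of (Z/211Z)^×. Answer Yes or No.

φ(211) = 211 − 1 = 210 = 2 · 3 · 5 · 7.
It suffices to check that the order of 173 is not a proper divisor of 210: compute 173^(210/q) for q ∈ {2, 3, 5, 7}.
173^105 ≡ 1 (mod 211)  [q = 2: ≡ 1 ✗]
173^70 ≡ 14 (mod 211)  [q = 3: ≢ 1 ✓]
173^42 ≡ 1 (mod 211)  [q = 5: ≡ 1 ✗]
173^30 ≡ 171 (mod 211)  [q = 7: ≢ 1 ✓]
Since 173^105 ≡ 1, the order of 173 divides 105 < 210, so 173 is not a primitive root.

No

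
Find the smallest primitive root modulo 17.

3

φ(17) = 17 − 1 = 16 = 2^4.
Test candidates g = 2, 3, … against the prime factors q ∈ {2} of φ(17): g is a generator iff g^(16/q) ≢ 1 for every such q.
g = 2: 2^8 ≡ 1 — hits 1, so not a primitive root.
g = 3: 3^8 ≡ 16 — none is 1, so 3 is a primitive root.
So 3 is the smallest generator of (Z/17Z)^×.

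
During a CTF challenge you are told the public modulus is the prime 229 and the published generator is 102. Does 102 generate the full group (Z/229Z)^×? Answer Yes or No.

Yes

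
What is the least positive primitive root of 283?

3

φ(283) = 283 − 1 = 282 = 2 · 3 · 47.
g is a primitive root iff g^(282/q) ≢ 1 (mod 283) for each prime q ∈ {2, 3, 47}.
g = 2: 2^141 ≡ 282; 2^94 ≡ 1 — hits 1, so not a primitive root.
g = 3: 3^141 ≡ 282; 3^94 ≡ 238; 3^6 ≡ 163 — none is 1, so 3 is a primitive root.
Hence the least primitive root of 283 is 3.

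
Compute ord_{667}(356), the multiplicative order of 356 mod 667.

308

ord(356) | φ(667) = φ(23·29) = (23−1)·(29−1) = 22·28 = 616 = 2^3 · 7 · 11.
Divisors of 616: 1, 2, 4, 7, 8, 11, 14, 22, 28, 44, 56, 77, 88, 154, 308, 616.
Test each divisor d:
356^1 ≡ 356 (mod 667)
356^2 ≡ 6 (mod 667)
356^4 ≡ 36 (mod 667)
356^7 ≡ 191 (mod 667)
356^8 ≡ 629 (mod 667)
356^11 ≡ 206 (mod 667)
356^14 ≡ 463 (mod 667)
356^22 ≡ 415 (mod 667)
356^28 ≡ 262 (mod 667)
356^44 ≡ 139 (mod 667)
356^56 ≡ 610 (mod 667)
356^77 ≡ 505 (mod 667)
356^88 ≡ 645 (mod 667)
356^154 ≡ 231 (mod 667)
356^308 ≡ 1 (mod 667) ✓
Therefore the multiplicative order of 356 modulo 667 is 308.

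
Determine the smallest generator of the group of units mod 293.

φ(293) = 293 − 1 = 292 = 2^2 · 73.
g is a primitive root iff g^(292/q) ≢ 1 (mod 293) for each prime q ∈ {2, 73}.
g = 2: 2^146 ≡ 292; 2^4 ≡ 16 — none is 1, so 2 is a primitive root.
Hence the least primitive root of 293 is 2.

2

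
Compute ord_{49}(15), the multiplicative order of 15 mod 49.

7

By Lagrange's theorem, ord_49(15) divides φ(49) = φ(7^2) = 7·(7−1) = 42 = 2 · 3 · 7.
Divisors of 42: 1, 2, 3, 6, 7, 14, 21, 42.
Test each divisor d:
15^1 ≡ 15 (mod 49)
15^2 ≡ 29 (mod 49)
15^3 ≡ 43 (mod 49)
15^6 ≡ 36 (mod 49)
15^7 ≡ 1 (mod 49) ✓
Hence ord(15) = 7.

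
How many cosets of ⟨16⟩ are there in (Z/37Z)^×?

4

Since 16 ∈ (Z/37Z)^×, its order divides φ(37) = 37 − 1 = 36 = 2^2 · 3^2.
Divisors of 36: 1, 2, 3, 4, 6, 9, 12, 18, 36.
Check 16^d mod 37 for each divisor in increasing order:
16^1 ≡ 16 (mod 37)
16^2 ≡ 34 (mod 37)
16^3 ≡ 26 (mod 37)
16^4 ≡ 9 (mod 37)
16^6 ≡ 10 (mod 37)
16^9 ≡ 1 (mod 37) ✓
The order of 16 is 9, so the subgroup it generates has 9 elements.
The index is φ(37) / ord(16) = 36 / 9 = 4.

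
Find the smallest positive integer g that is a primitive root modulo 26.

7

φ(26) = φ(2)·φ(13) = 1·12 = 12 = 2^2 · 3.
Test candidates g = 2, 3, … against the prime factors q ∈ {2, 3} of φ(26): g is a generator iff g^(12/q) ≢ 1 for every such q.
g = 2: gcd(2, 26) = 2 > 1, not a unit — skip.
g = 3: 3^6 ≡ 1 — hits 1, so not a primitive root.
g = 4: gcd(4, 26) = 2 > 1, not a unit — skip.
g = 5: 5^6 ≡ 25; 5^4 ≡ 1 — hits 1, so not a primitive root.
g = 6: gcd(6, 26) = 2 > 1, not a unit — skip.
g = 7: 7^6 ≡ 25; 7^4 ≡ 9 — none is 1, so 7 is a primitive root.
So 7 is the smallest generator of (Z/26Z)^×.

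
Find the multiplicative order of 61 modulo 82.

20

Since 61 ∈ (Z/82Z)^×, its order divides φ(82) = φ(2)·φ(41) = 1·40 = 40 = 2^3 · 5.
Divisors of 40: 1, 2, 4, 5, 8, 10, 20, 40.
Check 61^d mod 82 for each divisor in increasing order:
61^1 ≡ 61 (mod 82)
61^2 ≡ 31 (mod 82)
61^4 ≡ 59 (mod 82)
61^5 ≡ 73 (mod 82)
61^8 ≡ 37 (mod 82)
61^10 ≡ 81 (mod 82)
61^20 ≡ 1 (mod 82) ✓
Therefore the multiplicative order of 61 modulo 82 is 20.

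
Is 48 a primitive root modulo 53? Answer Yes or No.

φ(53) = 53 − 1 = 52 = 2^2 · 13.
It suffices to check that the order of 48 is not a proper divisor of 52: compute 48^(52/q) for q ∈ {2, 13}.
48^26 ≡ 52 (mod 53)  [q = 2: ≢ 1 ✓]
48^4 ≡ 42 (mod 53)  [q = 13: ≢ 1 ✓]
All checks pass, so 48 has order 52 and is a primitive root modulo 53.

Yes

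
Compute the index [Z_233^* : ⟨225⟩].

4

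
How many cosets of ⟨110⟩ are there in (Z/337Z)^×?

By Lagrange's theorem, ord_337(110) divides φ(337) = 337 − 1 = 336 = 2^4 · 3 · 7.
Divisors of 336: 1, 2, 3, 4, 6, 7, 8, 12, 14, 16, 21, 24, 28, 42, 48, 56, 84, 112, 168, 336.
Check 110^d mod 337 for each divisor in increasing order:
110^1 ≡ 110 (mod 337)
110^2 ≡ 305 (mod 337)
110^3 ≡ 187 (mod 337)
110^4 ≡ 13 (mod 337)
110^6 ≡ 258 (mod 337)
110^7 ≡ 72 (mod 337)
110^8 ≡ 169 (mod 337)
110^12 ≡ 175 (mod 337)
110^14 ≡ 129 (mod 337)
110^16 ≡ 253 (mod 337)
110^21 ≡ 189 (mod 337)
110^24 ≡ 295 (mod 337)
110^28 ≡ 128 (mod 337)
110^42 ≡ 336 (mod 337)
110^48 ≡ 79 (mod 337)
110^56 ≡ 208 (mod 337)
110^84 ≡ 1 (mod 337) ✓
Thus |⟨110⟩| = ord(110) = 84.
[(Z/337Z)^× : ⟨110⟩] = 336/84 = 4.

4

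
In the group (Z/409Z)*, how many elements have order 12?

4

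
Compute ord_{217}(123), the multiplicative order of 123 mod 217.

6

Since 123 ∈ (Z/217Z)^×, its order divides φ(217) = φ(7·31) = (7−1)·(31−1) = 6·30 = 180 = 2^2 · 3^2 · 5.
Divisors of 180: 1, 2, 3, 4, 5, 6, 9, 10, 12, 15, 18, 20, 30, 36, 45, 60, 90, 180.
Test each divisor d:
123^1 ≡ 123
123^2 ≡ 156
123^3 ≡ 92
123^4 ≡ 32
123^5 ≡ 30
123^6 ≡ 1
The smallest such exponent is 6, so the order of 123 is 6.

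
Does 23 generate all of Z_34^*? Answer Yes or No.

Yes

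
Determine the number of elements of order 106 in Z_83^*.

0

φ(83) = 83 − 1 = 82 = 2 · 41.
(Z/83Z)^× is cyclic (|G| = 82); a cyclic group of order m has exactly φ(d) elements of each order d | m, and none otherwise.
Since 106 ∤ 82, the count is 0.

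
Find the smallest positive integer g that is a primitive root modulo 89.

φ(89) = 89 − 1 = 88 = 2^3 · 11.
g is a primitive root iff g^(88/q) ≢ 1 (mod 89) for each prime q ∈ {2, 11}.
g = 2: 2^44 ≡ 1 — hits 1, so not a primitive root.
g = 3: 3^44 ≡ 88; 3^8 ≡ 64 — none is 1, so 3 is a primitive root.
So 3 is the smallest generator of (Z/89Z)^×.

3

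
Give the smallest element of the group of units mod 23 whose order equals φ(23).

φ(23) = 23 − 1 = 22 = 2 · 11.
Test candidates g = 2, 3, … against the prime factors q ∈ {2, 11} of φ(23): g is a generator iff g^(22/q) ≢ 1 for every such q.
g = 2: 2^11 ≡ 1 — hits 1, so not a primitive root.
g = 3: 3^11 ≡ 1 — hits 1, so not a primitive root.
g = 4: 4^11 ≡ 1 — hits 1, so not a primitive root.
g = 5: 5^11 ≡ 22; 5^2 ≡ 2 — none is 1, so 5 is a primitive root.
So 5 is the smallest generator of (Z/23Z)^×.

5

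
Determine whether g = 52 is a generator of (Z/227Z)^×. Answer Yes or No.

φ(227) = 227 − 1 = 226 = 2 · 113.
52 is a primitive root mod 227 iff 52^(φ(227)/q) ≢ 1 for every prime q | φ(227), i.e. q ∈ {2, 113}.
52^113 ≡ 226 (mod 227)  [q = 2: ≢ 1 ✓]
52^2 ≡ 207 (mod 227)  [q = 113: ≢ 1 ✓]
All checks pass, so 52 has order 226 and is a primitive root modulo 227.

Yes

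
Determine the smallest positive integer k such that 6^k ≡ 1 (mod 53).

26

Since 6 ∈ (Z/53Z)^×, its order divides φ(53) = 53 − 1 = 52 = 2^2 · 13.
Divisors of 52: 1, 2, 4, 13, 26, 52.
Evaluate successive powers at the divisors of 52:
6^1 ≡ 6
6^2 ≡ 36
6^4 ≡ 24
6^13 ≡ 52
6^26 ≡ 1
So ord_53(6) = 26.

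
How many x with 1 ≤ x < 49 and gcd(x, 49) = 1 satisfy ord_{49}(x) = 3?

2

φ(49) = φ(7^2) = 7·(7−1) = 42 = 2 · 3 · 7.
Since (Z/49Z)^× is cyclic of order 42, the number of elements of order d is φ(d) when d | 42 and 0 otherwise.
3 | 42, and φ(3) = 3 − 1 = 2.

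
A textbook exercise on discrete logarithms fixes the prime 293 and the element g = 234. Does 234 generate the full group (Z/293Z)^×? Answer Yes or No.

φ(293) = 293 − 1 = 292 = 2^2 · 73.
It suffices to check that the order of 234 is not a proper divisor of 292: compute 234^(292/q) for q ∈ {2, 73}.
234^146 ≡ 1 (mod 293)  [q = 2: ≡ 1 ✗]
234^4 ≡ 53 (mod 293)  [q = 73: ≢ 1 ✓]
The check at q = 2 fails, so 234 generates a proper subgroup.

No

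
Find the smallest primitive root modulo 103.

φ(103) = 103 − 1 = 102 = 2 · 3 · 17.
Test candidates g = 2, 3, … against the prime factors q ∈ {2, 3, 17} of φ(103): g is a generator iff g^(102/q) ≢ 1 for every such q.
g = 2: 2^51 ≡ 1 — hits 1, so not a primitive root.
g = 3: 3^51 ≡ 102; 3^34 ≡ 1 — hits 1, so not a primitive root.
g = 4: 4^51 ≡ 1 — hits 1, so not a primitive root.
g = 5: 5^51 ≡ 102; 5^34 ≡ 56; 5^6 ≡ 72 — none is 1, so 5 is a primitive root.
So 5 is the smallest generator of (Z/103Z)^×.

5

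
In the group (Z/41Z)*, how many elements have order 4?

2

φ(41) = 41 − 1 = 40 = 2^3 · 5.
Since (Z/41Z)^× is cyclic of order 40, the number of elements of order d is φ(d) when d | 40 and 0 otherwise.
4 = 2^2 divides 40, and φ(4) = 2.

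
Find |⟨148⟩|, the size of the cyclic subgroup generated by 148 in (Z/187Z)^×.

Since 148 ∈ (Z/187Z)^×, its order divides φ(187) = φ(11·17) = (11−1)·(17−1) = 10·16 = 160 = 2^5 · 5.
Divisors of 160: 1, 2, 4, 5, 8, 10, 16, 20, 32, 40, 80, 160.
Test each divisor d:
148^1 ≡ 148 (mod 187)
148^2 ≡ 25 (mod 187)
148^4 ≡ 64 (mod 187)
148^5 ≡ 122 (mod 187)
148^8 ≡ 169 (mod 187)
148^10 ≡ 111 (mod 187)
148^16 ≡ 137 (mod 187)
148^20 ≡ 166 (mod 187)
148^32 ≡ 69 (mod 187)
148^40 ≡ 67 (mod 187)
148^80 ≡ 1 (mod 187) ✓
So ord_187(148) = 80.

80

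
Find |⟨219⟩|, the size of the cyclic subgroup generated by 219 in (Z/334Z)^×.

166

The order of 219 must divide φ(334) = φ(2)·φ(167) = 1·166 = 166 = 2 · 83.
Divisors of 166: 1, 2, 83, 166.
Compute 219^d (mod 334) for the divisors d until we hit 1:
219^1 ≡ 219 (mod 334)
219^2 ≡ 199 (mod 334)
219^83 ≡ 333 (mod 334)
219^166 ≡ 1 (mod 334) ✓
Hence ord(219) = 166.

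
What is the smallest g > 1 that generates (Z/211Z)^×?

2

φ(211) = 211 − 1 = 210 = 2 · 3 · 5 · 7.
Test candidates g = 2, 3, … against the prime factors q ∈ {2, 3, 5, 7} of φ(211): g is a generator iff g^(210/q) ≢ 1 for every such q.
g = 2: 2^105 ≡ 210; 2^70 ≡ 196; 2^42 ≡ 107; 2^30 ≡ 171 — none is 1, so 2 is a primitive root.
Hence the least primitive root of 211 is 2.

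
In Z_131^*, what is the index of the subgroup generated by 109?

2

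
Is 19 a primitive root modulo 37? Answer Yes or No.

φ(37) = 37 − 1 = 36 = 2^2 · 3^2.
Test 19^(36/q) mod 37 for each prime factor q of 36:
19^18 ≡ 36 (mod 37)  [q = 2: ≢ 1 ✓]
19^12 ≡ 10 (mod 37)  [q = 3: ≢ 1 ✓]
None equal 1, so ord_37(19) = 36: 19 is a primitive root.

Yes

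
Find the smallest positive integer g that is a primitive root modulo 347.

2

φ(347) = 347 − 1 = 346 = 2 · 173.
g is a primitive root iff g^(346/q) ≢ 1 (mod 347) for each prime q ∈ {2, 173}.
g = 2: 2^173 ≡ 346; 2^2 ≡ 4 — none is 1, so 2 is a primitive root.
The smallest primitive root modulo 347 is 2.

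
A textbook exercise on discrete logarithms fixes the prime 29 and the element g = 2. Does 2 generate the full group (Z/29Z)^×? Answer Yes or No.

Yes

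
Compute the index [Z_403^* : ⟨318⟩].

6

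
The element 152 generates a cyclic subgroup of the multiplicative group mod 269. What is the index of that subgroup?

2

Since 152 ∈ (Z/269Z)^×, its order divides φ(269) = 269 − 1 = 268 = 2^2 · 67.
Divisors of 268: 1, 2, 4, 67, 134, 268.
Test each divisor d:
152^1 ≡ 152 (mod 269)
152^2 ≡ 239 (mod 269)
152^4 ≡ 93 (mod 269)
152^67 ≡ 268 (mod 269)
152^134 ≡ 1 (mod 269) ✓
The order of 152 is 134, so the subgroup it generates has 134 elements.
[(Z/269Z)^× : ⟨152⟩] = 268/134 = 2.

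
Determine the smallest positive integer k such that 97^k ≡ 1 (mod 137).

The order of 97 must divide φ(137) = 137 − 1 = 136 = 2^3 · 17.
Divisors of 136: 1, 2, 4, 8, 17, 34, 68, 136.
Test each divisor d:
97^1 ≡ 97 (mod 137)
97^2 ≡ 93 (mod 137)
97^4 ≡ 18 (mod 137)
97^8 ≡ 50 (mod 137)
97^17 ≡ 10 (mod 137)
97^34 ≡ 100 (mod 137)
97^68 ≡ 136 (mod 137)
97^136 ≡ 1 (mod 137) ✓
Hence ord(97) = 136.

136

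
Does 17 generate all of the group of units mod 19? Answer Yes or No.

No

φ(19) = 19 − 1 = 18 = 2 · 3^2.
17 is a primitive root mod 19 iff 17^(φ(19)/q) ≢ 1 for every prime q | φ(19), i.e. q ∈ {2, 3}.
17^9 ≡ 1 (mod 19)  [q = 2: ≡ 1 ✗]
17^6 ≡ 7 (mod 19)  [q = 3: ≢ 1 ✓]
17^9 ≡ 1 shows ord(17) | 9, strictly less than φ(19); not a primitive root.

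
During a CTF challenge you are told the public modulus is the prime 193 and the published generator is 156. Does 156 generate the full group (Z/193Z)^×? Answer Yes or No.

Yes

φ(193) = 193 − 1 = 192 = 2^6 · 3.
Test 156^(192/q) mod 193 for each prime factor q of 192:
156^96 ≡ 192 (mod 193)  [q = 2: ≢ 1 ✓]
156^64 ≡ 108 (mod 193)  [q = 3: ≢ 1 ✓]
Every test exponent gives a nontrivial residue, hence 156 generates the full group.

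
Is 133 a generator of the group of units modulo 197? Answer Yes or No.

No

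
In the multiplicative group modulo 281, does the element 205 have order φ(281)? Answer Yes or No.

Yes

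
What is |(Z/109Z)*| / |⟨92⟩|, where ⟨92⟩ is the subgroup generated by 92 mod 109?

3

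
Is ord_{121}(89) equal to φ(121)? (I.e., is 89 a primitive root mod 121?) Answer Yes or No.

No

φ(121) = φ(11^2) = 11·(11−1) = 110 = 2 · 5 · 11.
Test 89^(110/q) mod 121 for each prime factor q of 110:
89^55 ≡ 1 (mod 121)  [q = 2: ≡ 1 ✗]
89^22 ≡ 1 (mod 121)  [q = 5: ≡ 1 ✗]
89^10 ≡ 34 (mod 121)  [q = 11: ≢ 1 ✓]
89^55 ≡ 1 shows ord(89) | 55, strictly less than φ(121); not a primitive root.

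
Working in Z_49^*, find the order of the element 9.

21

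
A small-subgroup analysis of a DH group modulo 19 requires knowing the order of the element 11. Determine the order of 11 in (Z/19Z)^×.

Since 11 ∈ (Z/19Z)^×, its order divides φ(19) = 19 − 1 = 18 = 2 · 3^2.
Divisors of 18: 1, 2, 3, 6, 9, 18.
Check 11^d mod 19 for each divisor in increasing order:
11^1 ≡ 11 (mod 19)
11^2 ≡ 7 (mod 19)
11^3 ≡ 1 (mod 19) ✓
Hence ord(11) = 3.

3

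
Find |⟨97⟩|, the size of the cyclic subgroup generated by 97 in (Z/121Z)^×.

55

By Lagrange's theorem, ord_121(97) divides φ(121) = φ(11^2) = 11·(11−1) = 110 = 2 · 5 · 11.
Divisors of 110: 1, 2, 5, 10, 11, 22, 55, 110.
Check 97^d mod 121 for each divisor in increasing order:
97^1 ≡ 97 (mod 121)
97^2 ≡ 92 (mod 121)
97^5 ≡ 23 (mod 121)
97^10 ≡ 45 (mod 121)
97^11 ≡ 9 (mod 121)
97^22 ≡ 81 (mod 121)
97^55 ≡ 1 (mod 121) ✓
Hence ord(97) = 55.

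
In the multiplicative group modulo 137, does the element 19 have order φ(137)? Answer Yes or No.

φ(137) = 137 − 1 = 136 = 2^3 · 17.
It suffices to check that the order of 19 is not a proper divisor of 136: compute 19^(136/q) for q ∈ {2, 17}.
19^68 ≡ 1 (mod 137)  [q = 2: ≡ 1 ✗]
19^8 ≡ 60 (mod 137)  [q = 17: ≢ 1 ✓]
19^68 ≡ 1 shows ord(19) | 68, strictly less than φ(137); not a primitive root.

No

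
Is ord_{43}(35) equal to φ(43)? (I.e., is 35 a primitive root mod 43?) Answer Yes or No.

φ(43) = 43 − 1 = 42 = 2 · 3 · 7.
35 is a primitive root mod 43 iff 35^(φ(43)/q) ≢ 1 for every prime q | φ(43), i.e. q ∈ {2, 3, 7}.
35^21 ≡ 1 (mod 43)  [q = 2: ≡ 1 ✗]
35^14 ≡ 1 (mod 43)  [q = 3: ≡ 1 ✗]
35^6 ≡ 16 (mod 43)  [q = 7: ≢ 1 ✓]
The check at q = 2 fails, so 35 generates a proper subgroup.

No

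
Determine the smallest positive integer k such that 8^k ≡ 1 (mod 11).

10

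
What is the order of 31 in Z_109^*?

54

The order of 31 must divide φ(109) = 109 − 1 = 108 = 2^2 · 3^3.
Divisors of 108: 1, 2, 3, 4, 6, 9, 12, 18, 27, 36, 54, 108.
Compute 31^d (mod 109) for the divisors d until we hit 1:
31^1 ≡ 31 (mod 109)
31^2 ≡ 89 (mod 109)
31^3 ≡ 34 (mod 109)
31^4 ≡ 73 (mod 109)
31^6 ≡ 66 (mod 109)
31^9 ≡ 64 (mod 109)
31^12 ≡ 105 (mod 109)
31^18 ≡ 63 (mod 109)
31^27 ≡ 108 (mod 109)
31^36 ≡ 45 (mod 109)
31^54 ≡ 1 (mod 109) ✓
The smallest such exponent is 54, so the order of 31 is 54.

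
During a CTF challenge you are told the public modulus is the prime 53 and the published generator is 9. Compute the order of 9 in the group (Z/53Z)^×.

ord(9) | φ(53) = 53 − 1 = 52 = 2^2 · 13.
Divisors of 52: 1, 2, 4, 13, 26, 52.
Test each divisor d:
9^1 ≡ 9
9^2 ≡ 28
9^4 ≡ 42
9^13 ≡ 52
9^26 ≡ 1
The smallest such exponent is 26, so the order of 9 is 26.

26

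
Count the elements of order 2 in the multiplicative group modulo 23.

φ(23) = 23 − 1 = 22 = 2 · 11.
In a cyclic group of order 22, there are φ(d) elements of order d for each divisor d of 22, and zero for non-divisors.
2 | 22, and φ(2) = 2 − 1 = 1.

1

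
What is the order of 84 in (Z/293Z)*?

Since 84 ∈ (Z/293Z)^×, its order divides φ(293) = 293 − 1 = 292 = 2^2 · 73.
Divisors of 292: 1, 2, 4, 73, 146, 292.
Compute 84^d (mod 293) for the divisors d until we hit 1:
84^1 ≡ 84 (mod 293)
84^2 ≡ 24 (mod 293)
84^4 ≡ 283 (mod 293)
84^73 ≡ 1 (mod 293) ✓
Therefore the multiplicative order of 84 modulo 293 is 73.

73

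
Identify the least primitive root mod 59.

φ(59) = 59 − 1 = 58 = 2 · 29.
Test candidates g = 2, 3, … against the prime factors q ∈ {2, 29} of φ(59): g is a generator iff g^(58/q) ≢ 1 for every such q.
g = 2: 2^29 ≡ 58; 2^2 ≡ 4 — none is 1, so 2 is a primitive root.
Hence the least primitive root of 59 is 2.

2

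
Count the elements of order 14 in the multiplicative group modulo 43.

φ(43) = 43 − 1 = 42 = 2 · 3 · 7.
In a cyclic group of order 42, there are φ(d) elements of order d for each divisor d of 42, and zero for non-divisors.
14 = 2 · 7 divides 42, and φ(14) = 6.

6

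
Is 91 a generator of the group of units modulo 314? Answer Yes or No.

Yes

φ(314) = φ(2)·φ(157) = 1·156 = 156 = 2^2 · 3 · 13.
Test 91^(156/q) mod 314 for each prime factor q of 156:
91^78 ≡ 313 (mod 314)  [q = 2: ≢ 1 ✓]
91^52 ≡ 301 (mod 314)  [q = 3: ≢ 1 ✓]
91^12 ≡ 153 (mod 314)  [q = 13: ≢ 1 ✓]
All checks pass, so 91 has order 156 and is a primitive root modulo 314.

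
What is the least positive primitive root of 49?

3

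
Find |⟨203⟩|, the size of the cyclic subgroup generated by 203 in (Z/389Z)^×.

388

Since 203 ∈ (Z/389Z)^×, its order divides φ(389) = 389 − 1 = 388 = 2^2 · 97.
Divisors of 388: 1, 2, 4, 97, 194, 388.
Check 203^d mod 389 for each divisor in increasing order:
203^1 ≡ 203 (mod 389)
203^2 ≡ 364 (mod 389)
203^4 ≡ 236 (mod 389)
203^97 ≡ 274 (mod 389)
203^194 ≡ 388 (mod 389)
203^388 ≡ 1 (mod 389) ✓
So ord_389(203) = 388.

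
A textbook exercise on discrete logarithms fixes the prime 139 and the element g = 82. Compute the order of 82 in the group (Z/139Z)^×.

46

The order of 82 must divide φ(139) = 139 − 1 = 138 = 2 · 3 · 23.
Divisors of 138: 1, 2, 3, 6, 23, 46, 69, 138.
Test each divisor d:
82^1 ≡ 82 (mod 139)
82^2 ≡ 52 (mod 139)
82^3 ≡ 94 (mod 139)
82^6 ≡ 79 (mod 139)
82^23 ≡ 138 (mod 139)
82^46 ≡ 1 (mod 139) ✓
The smallest such exponent is 46, so the order of 82 is 46.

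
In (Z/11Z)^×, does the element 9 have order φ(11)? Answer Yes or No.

φ(11) = 11 − 1 = 10 = 2 · 5.
Test 9^(10/q) mod 11 for each prime factor q of 10:
9^5 ≡ 1 (mod 11)  [q = 2: ≡ 1 ✗]
9^2 ≡ 4 (mod 11)  [q = 5: ≢ 1 ✓]
9^5 ≡ 1 shows ord(9) | 5, strictly less than φ(11); not a primitive root.

No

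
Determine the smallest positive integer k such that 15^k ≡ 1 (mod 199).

198

Since 15 ∈ (Z/199Z)^×, its order divides φ(199) = 199 − 1 = 198 = 2 · 3^2 · 11.
Divisors of 198: 1, 2, 3, 6, 9, 11, 18, 22, 33, 66, 99, 198.
Test each divisor d:
15^1 ≡ 15 (mod 199)
15^2 ≡ 26 (mod 199)
15^3 ≡ 191 (mod 199)
15^6 ≡ 64 (mod 199)
15^9 ≡ 85 (mod 199)
15^11 ≡ 21 (mod 199)
15^18 ≡ 61 (mod 199)
15^22 ≡ 43 (mod 199)
15^33 ≡ 107 (mod 199)
15^66 ≡ 106 (mod 199)
15^99 ≡ 198 (mod 199)
15^198 ≡ 1 (mod 199) ✓
Hence ord(15) = 198.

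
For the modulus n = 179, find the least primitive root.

φ(179) = 179 − 1 = 178 = 2 · 89.
g is a primitive root iff g^(178/q) ≢ 1 (mod 179) for each prime q ∈ {2, 89}.
g = 2: 2^89 ≡ 178; 2^2 ≡ 4 — none is 1, so 2 is a primitive root.
Hence the least primitive root of 179 is 2.

2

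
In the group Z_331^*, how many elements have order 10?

4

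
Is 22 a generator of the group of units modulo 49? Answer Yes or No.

No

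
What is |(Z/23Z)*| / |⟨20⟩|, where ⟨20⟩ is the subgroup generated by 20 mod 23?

1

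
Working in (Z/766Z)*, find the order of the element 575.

191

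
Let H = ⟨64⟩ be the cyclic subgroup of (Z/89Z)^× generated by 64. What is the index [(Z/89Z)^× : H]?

8

The order of 64 must divide φ(89) = 89 − 1 = 88 = 2^3 · 11.
Divisors of 88: 1, 2, 4, 8, 11, 22, 44, 88.
Evaluate successive powers at the divisors of 88:
64^1 ≡ 64 (mod 89)
64^2 ≡ 2 (mod 89)
64^4 ≡ 4 (mod 89)
64^8 ≡ 16 (mod 89)
64^11 ≡ 1 (mod 89) ✓
The order of 64 is 11, so the subgroup it generates has 11 elements.
[(Z/89Z)^× : ⟨64⟩] = 88/11 = 8.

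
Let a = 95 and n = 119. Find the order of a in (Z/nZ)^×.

48

Since 95 ∈ (Z/119Z)^×, its order divides φ(119) = φ(7·17) = (7−1)·(17−1) = 6·16 = 96 = 2^5 · 3.
Divisors of 96: 1, 2, 3, 4, 6, 8, 12, 16, 24, 32, 48, 96.
Evaluate successive powers at the divisors of 96:
95^1 ≡ 95
95^2 ≡ 100
95^3 ≡ 99
95^4 ≡ 4
95^6 ≡ 43
95^8 ≡ 16
95^12 ≡ 64
95^16 ≡ 18
95^24 ≡ 50
95^32 ≡ 86
95^48 ≡ 1
The smallest such exponent is 48, so the order of 95 is 48.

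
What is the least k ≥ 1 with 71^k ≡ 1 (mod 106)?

Since 71 ∈ (Z/106Z)^×, its order divides φ(106) = φ(2)·φ(53) = 1·52 = 52 = 2^2 · 13.
Divisors of 52: 1, 2, 4, 13, 26, 52.
Evaluate successive powers at the divisors of 52:
71^1 ≡ 71
71^2 ≡ 59
71^4 ≡ 89
71^13 ≡ 23
71^26 ≡ 105
71^52 ≡ 1
The smallest such exponent is 52, so the order of 71 is 52.

52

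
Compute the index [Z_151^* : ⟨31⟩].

2

By Lagrange's theorem, ord_151(31) divides φ(151) = 151 − 1 = 150 = 2 · 3 · 5^2.
Divisors of 150: 1, 2, 3, 5, 6, 10, 15, 25, 30, 50, 75, 150.
Test each divisor d:
31^1 ≡ 31
31^2 ≡ 55
31^3 ≡ 44
31^5 ≡ 4
31^6 ≡ 124
31^10 ≡ 16
31^15 ≡ 64
31^25 ≡ 118
31^30 ≡ 19
31^50 ≡ 32
31^75 ≡ 1
Thus |⟨31⟩| = ord(31) = 75.
The index is φ(151) / ord(31) = 150 / 75 = 2.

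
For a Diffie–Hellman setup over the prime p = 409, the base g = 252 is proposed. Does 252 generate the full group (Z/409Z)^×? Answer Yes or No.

φ(409) = 409 − 1 = 408 = 2^3 · 3 · 17.
Test 252^(408/q) mod 409 for each prime factor q of 408:
252^204 ≡ 408 (mod 409)  [q = 2: ≢ 1 ✓]
252^136 ≡ 53 (mod 409)  [q = 3: ≢ 1 ✓]
252^24 ≡ 89 (mod 409)  [q = 17: ≢ 1 ✓]
None equal 1, so ord_409(252) = 408: 252 is a primitive root.

Yes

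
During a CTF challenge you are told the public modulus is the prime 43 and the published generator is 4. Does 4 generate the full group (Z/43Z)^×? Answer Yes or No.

No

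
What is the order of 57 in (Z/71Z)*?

Since 57 ∈ (Z/71Z)^×, its order divides φ(71) = 71 − 1 = 70 = 2 · 5 · 7.
Divisors of 70: 1, 2, 5, 7, 10, 14, 35, 70.
Check 57^d mod 71 for each divisor in increasing order:
57^1 ≡ 57 (mod 71)
57^2 ≡ 54 (mod 71)
57^5 ≡ 1 (mod 71) ✓
Therefore the multiplicative order of 57 modulo 71 is 5.

5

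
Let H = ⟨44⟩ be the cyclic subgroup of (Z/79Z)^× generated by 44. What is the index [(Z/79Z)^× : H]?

2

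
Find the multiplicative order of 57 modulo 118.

The order of 57 must divide φ(118) = φ(2)·φ(59) = 1·58 = 58 = 2 · 29.
Divisors of 58: 1, 2, 29, 58.
Evaluate successive powers at the divisors of 58:
57^1 ≡ 57 (mod 118)
57^2 ≡ 63 (mod 118)
57^29 ≡ 1 (mod 118) ✓
So ord_118(57) = 29.

29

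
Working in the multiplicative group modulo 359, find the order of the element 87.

358

By Lagrange's theorem, ord_359(87) divides φ(359) = 359 − 1 = 358 = 2 · 179.
Divisors of 358: 1, 2, 179, 358.
Test each divisor d:
87^1 ≡ 87 (mod 359)
87^2 ≡ 30 (mod 359)
87^179 ≡ 358 (mod 359)
87^358 ≡ 1 (mod 359) ✓
Therefore the multiplicative order of 87 modulo 359 is 358.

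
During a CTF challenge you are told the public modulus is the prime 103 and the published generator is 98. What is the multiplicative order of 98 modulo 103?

51

Since 98 ∈ (Z/103Z)^×, its order divides φ(103) = 103 − 1 = 102 = 2 · 3 · 17.
Divisors of 102: 1, 2, 3, 6, 17, 34, 51, 102.
Check 98^d mod 103 for each divisor in increasing order:
98^1 ≡ 98
98^2 ≡ 25
98^3 ≡ 81
98^6 ≡ 72
98^17 ≡ 46
98^34 ≡ 56
98^51 ≡ 1
Therefore the multiplicative order of 98 modulo 103 is 51.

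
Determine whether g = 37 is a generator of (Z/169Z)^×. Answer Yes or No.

Yes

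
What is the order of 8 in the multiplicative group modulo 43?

14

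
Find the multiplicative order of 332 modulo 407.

10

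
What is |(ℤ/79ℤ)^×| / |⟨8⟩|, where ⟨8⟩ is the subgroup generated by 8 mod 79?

6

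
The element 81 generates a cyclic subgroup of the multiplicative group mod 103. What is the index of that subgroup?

6

The order of 81 must divide φ(103) = 103 − 1 = 102 = 2 · 3 · 17.
Divisors of 102: 1, 2, 3, 6, 17, 34, 51, 102.
Test each divisor d:
81^1 ≡ 81 (mod 103)
81^2 ≡ 72 (mod 103)
81^3 ≡ 64 (mod 103)
81^6 ≡ 79 (mod 103)
81^17 ≡ 1 (mod 103) ✓
The order of 81 is 17, so the subgroup it generates has 17 elements.
The index is φ(103) / ord(81) = 102 / 17 = 6.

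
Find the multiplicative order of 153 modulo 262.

130

ord(153) | φ(262) = φ(2)·φ(131) = 1·130 = 130 = 2 · 5 · 13.
Divisors of 130: 1, 2, 5, 10, 13, 26, 65, 130.
Check 153^d mod 262 for each divisor in increasing order:
153^1 ≡ 153 (mod 262)
153^2 ≡ 91 (mod 262)
153^5 ≡ 223 (mod 262)
153^10 ≡ 211 (mod 262)
153^13 ≡ 209 (mod 262)
153^26 ≡ 189 (mod 262)
153^65 ≡ 261 (mod 262)
153^130 ≡ 1 (mod 262) ✓
So ord_262(153) = 130.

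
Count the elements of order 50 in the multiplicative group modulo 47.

0

φ(47) = 47 − 1 = 46 = 2 · 23.
In a cyclic group of order 46, there are φ(d) elements of order d for each divisor d of 46, and zero for non-divisors.
50 does not divide 46, so no element of (Z/47Z)^× has order 50.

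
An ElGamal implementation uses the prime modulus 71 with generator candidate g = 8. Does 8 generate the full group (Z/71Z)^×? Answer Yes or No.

φ(71) = 71 − 1 = 70 = 2 · 5 · 7.
Test 8^(70/q) mod 71 for each prime factor q of 70:
8^35 ≡ 1 (mod 71)  [q = 2: ≡ 1 ✗]
8^14 ≡ 57 (mod 71)  [q = 5: ≢ 1 ✓]
8^10 ≡ 20 (mod 71)  [q = 7: ≢ 1 ✓]
8^35 ≡ 1 shows ord(8) | 35, strictly less than φ(71); not a primitive root.

No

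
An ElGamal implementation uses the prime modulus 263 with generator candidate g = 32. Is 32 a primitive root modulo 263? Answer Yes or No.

φ(263) = 263 − 1 = 262 = 2 · 131.
32 is a primitive root mod 263 iff 32^(φ(263)/q) ≢ 1 for every prime q | φ(263), i.e. q ∈ {2, 131}.
32^131 ≡ 1 (mod 263)  [q = 2: ≡ 1 ✗]
32^2 ≡ 235 (mod 263)  [q = 131: ≢ 1 ✓]
32^131 ≡ 1 shows ord(32) | 131, strictly less than φ(263); not a primitive root.

No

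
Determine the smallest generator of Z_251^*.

6

φ(251) = 251 − 1 = 250 = 2 · 5^3.
Test candidates g = 2, 3, … against the prime factors q ∈ {2, 5} of φ(251): g is a generator iff g^(250/q) ≢ 1 for every such q.
g = 2: 2^125 ≡ 250; 2^50 ≡ 1 — hits 1, so not a primitive root.
g = 3: 3^125 ≡ 1 — hits 1, so not a primitive root.
g = 4: 4^125 ≡ 1 — hits 1, so not a primitive root.
g = 5: 5^125 ≡ 1 — hits 1, so not a primitive root.
g = 6: 6^125 ≡ 250; 6^50 ≡ 219 — none is 1, so 6 is a primitive root.
The smallest primitive root modulo 251 is 6.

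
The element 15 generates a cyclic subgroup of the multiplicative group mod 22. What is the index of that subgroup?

2

The order of 15 must divide φ(22) = φ(2)·φ(11) = 1·10 = 10 = 2 · 5.
Divisors of 10: 1, 2, 5, 10.
Check 15^d mod 22 for each divisor in increasing order:
15^1 ≡ 15 (mod 22)
15^2 ≡ 5 (mod 22)
15^5 ≡ 1 (mod 22) ✓
The order of 15 is 5, so the subgroup it generates has 5 elements.
[(Z/22Z)^× : ⟨15⟩] = 10/5 = 2.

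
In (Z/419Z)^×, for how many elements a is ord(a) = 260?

0

φ(419) = 419 − 1 = 418 = 2 · 11 · 19.
(Z/419Z)^× is cyclic (|G| = 418); a cyclic group of order m has exactly φ(d) elements of each order d | m, and none otherwise.
Since 260 ∤ 418, the count is 0.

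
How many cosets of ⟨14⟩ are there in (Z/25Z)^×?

Since 14 ∈ (Z/25Z)^×, its order divides φ(25) = φ(5^2) = 5·(5−1) = 20 = 2^2 · 5.
Divisors of 20: 1, 2, 4, 5, 10, 20.
Check 14^d mod 25 for each divisor in increasing order:
14^1 ≡ 14
14^2 ≡ 21
14^4 ≡ 16
14^5 ≡ 24
14^10 ≡ 1
So ord_25(14) = 10, hence |⟨14⟩| = 10.
[(Z/25Z)^× : ⟨14⟩] = 20/10 = 2.

2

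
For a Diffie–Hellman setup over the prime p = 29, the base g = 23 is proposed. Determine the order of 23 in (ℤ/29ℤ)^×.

By Lagrange's theorem, ord_29(23) divides φ(29) = 29 − 1 = 28 = 2^2 · 7.
Divisors of 28: 1, 2, 4, 7, 14, 28.
Compute 23^d (mod 29) for the divisors d until we hit 1:
23^1 ≡ 23
23^2 ≡ 7
23^4 ≡ 20
23^7 ≡ 1
Hence ord(23) = 7.

7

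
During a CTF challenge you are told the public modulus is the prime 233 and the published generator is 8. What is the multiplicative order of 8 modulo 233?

ord(8) | φ(233) = 233 − 1 = 232 = 2^3 · 29.
Divisors of 232: 1, 2, 4, 8, 29, 58, 116, 232.
Test each divisor d:
8^1 ≡ 8 (mod 233)
8^2 ≡ 64 (mod 233)
8^4 ≡ 135 (mod 233)
8^8 ≡ 51 (mod 233)
8^29 ≡ 1 (mod 233) ✓
Hence ord(8) = 29.

29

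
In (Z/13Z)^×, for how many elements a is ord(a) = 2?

1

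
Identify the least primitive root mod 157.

φ(157) = 157 − 1 = 156 = 2^2 · 3 · 13.
Test candidates g = 2, 3, … against the prime factors q ∈ {2, 3, 13} of φ(157): g is a generator iff g^(156/q) ≢ 1 for every such q.
g = 2: 2^78 ≡ 156; 2^52 ≡ 1 — hits 1, so not a primitive root.
g = 3: 3^78 ≡ 1 — hits 1, so not a primitive root.
g = 4: 4^78 ≡ 1 — hits 1, so not a primitive root.
g = 5: 5^78 ≡ 156; 5^52 ≡ 12; 5^12 ≡ 130 — none is 1, so 5 is a primitive root.
The smallest primitive root modulo 157 is 5.

5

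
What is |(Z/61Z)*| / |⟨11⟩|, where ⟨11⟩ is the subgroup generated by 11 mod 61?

The order of 11 must divide φ(61) = 61 − 1 = 60 = 2^2 · 3 · 5.
Divisors of 60: 1, 2, 3, 4, 5, 6, 10, 12, 15, 20, 30, 60.
Check 11^d mod 61 for each divisor in increasing order:
11^1 ≡ 11
11^2 ≡ 60
11^3 ≡ 50
11^4 ≡ 1
So ord_61(11) = 4, hence |⟨11⟩| = 4.
Index = |(Z/61Z)^×| / |⟨11⟩| = 60 / 4 = 15.

15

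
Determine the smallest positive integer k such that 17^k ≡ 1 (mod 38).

By Lagrange's theorem, ord_38(17) divides φ(38) = φ(2)·φ(19) = 1·18 = 18 = 2 · 3^2.
Divisors of 18: 1, 2, 3, 6, 9, 18.
Compute 17^d (mod 38) for the divisors d until we hit 1:
17^1 ≡ 17
17^2 ≡ 23
17^3 ≡ 11
17^6 ≡ 7
17^9 ≡ 1
Therefore the multiplicative order of 17 modulo 38 is 9.

9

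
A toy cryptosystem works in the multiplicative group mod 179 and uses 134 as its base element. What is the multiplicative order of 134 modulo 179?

By Lagrange's theorem, ord_179(134) divides φ(179) = 179 − 1 = 178 = 2 · 89.
Divisors of 178: 1, 2, 89, 178.
Compute 134^d (mod 179) for the divisors d until we hit 1:
134^1 ≡ 134
134^2 ≡ 56
134^89 ≡ 178
134^178 ≡ 1
Therefore the multiplicative order of 134 modulo 179 is 178.

178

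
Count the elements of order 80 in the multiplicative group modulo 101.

0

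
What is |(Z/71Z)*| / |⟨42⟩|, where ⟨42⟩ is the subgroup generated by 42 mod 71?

Since 42 ∈ (Z/71Z)^×, its order divides φ(71) = 71 − 1 = 70 = 2 · 5 · 7.
Divisors of 70: 1, 2, 5, 7, 10, 14, 35, 70.
Compute 42^d (mod 71) for the divisors d until we hit 1:
42^1 ≡ 42 (mod 71)
42^2 ≡ 60 (mod 71)
42^5 ≡ 41 (mod 71)
42^7 ≡ 46 (mod 71)
42^10 ≡ 48 (mod 71)
42^14 ≡ 57 (mod 71)
42^35 ≡ 70 (mod 71)
42^70 ≡ 1 (mod 71) ✓
Thus |⟨42⟩| = ord(42) = 70.
Index = |(Z/71Z)^×| / |⟨42⟩| = 70 / 70 = 1.

1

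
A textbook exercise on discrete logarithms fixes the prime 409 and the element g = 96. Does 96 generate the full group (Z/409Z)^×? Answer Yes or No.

φ(409) = 409 − 1 = 408 = 2^3 · 3 · 17.
96 is a primitive root mod 409 iff 96^(φ(409)/q) ≢ 1 for every prime q | φ(409), i.e. q ∈ {2, 3, 17}.
96^204 ≡ 1 (mod 409)  [q = 2: ≡ 1 ✗]
96^136 ≡ 355 (mod 409)  [q = 3: ≢ 1 ✓]
96^24 ≡ 125 (mod 409)  [q = 17: ≢ 1 ✓]
Since 96^204 ≡ 1, the order of 96 divides 204 < 408, so 96 is not a primitive root.

No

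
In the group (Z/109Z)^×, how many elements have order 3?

φ(109) = 109 − 1 = 108 = 2^2 · 3^3.
In a cyclic group of order 108, there are φ(d) elements of order d for each divisor d of 108, and zero for non-divisors.
3 | 108, and φ(3) = 3 − 1 = 2.

2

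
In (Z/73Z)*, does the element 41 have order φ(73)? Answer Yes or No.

φ(73) = 73 − 1 = 72 = 2^3 · 3^2.
41 is a primitive root mod 73 iff 41^(φ(73)/q) ≢ 1 for every prime q | φ(73), i.e. q ∈ {2, 3}.
41^36 ≡ 1 (mod 73)  [q = 2: ≡ 1 ✗]
41^24 ≡ 8 (mod 73)  [q = 3: ≢ 1 ✓]
Since 41^36 ≡ 1, the order of 41 divides 36 < 72, so 41 is not a primitive root.

No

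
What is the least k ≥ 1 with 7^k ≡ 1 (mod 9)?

3

The order of 7 must divide φ(9) = φ(3^2) = 3·(3−1) = 6 = 2 · 3.
Divisors of 6: 1, 2, 3, 6.
Check 7^d mod 9 for each divisor in increasing order:
7^1 ≡ 7 (mod 9)
7^2 ≡ 4 (mod 9)
7^3 ≡ 1 (mod 9) ✓
The smallest such exponent is 3, so the order of 7 is 3.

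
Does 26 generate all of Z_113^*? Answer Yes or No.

No

φ(113) = 113 − 1 = 112 = 2^4 · 7.
An element g generates (Z/113Z)^× iff g^(112/q) ≢ 1 (mod 113) for each prime q ∈ {2, 7}.
26^56 ≡ 1 (mod 113)  [q = 2: ≡ 1 ✗]
26^16 ≡ 30 (mod 113)  [q = 7: ≢ 1 ✓]
Since 26^56 ≡ 1, the order of 26 divides 56 < 112, so 26 is not a primitive root.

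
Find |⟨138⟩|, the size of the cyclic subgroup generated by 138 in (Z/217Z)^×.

The order of 138 must divide φ(217) = φ(7·31) = (7−1)·(31−1) = 6·30 = 180 = 2^2 · 3^2 · 5.
Divisors of 180: 1, 2, 3, 4, 5, 6, 9, 10, 12, 15, 18, 20, 30, 36, 45, 60, 90, 180.
Compute 138^d (mod 217) for the divisors d until we hit 1:
138^1 ≡ 138
138^2 ≡ 165
138^3 ≡ 202
138^4 ≡ 100
138^5 ≡ 129
138^6 ≡ 8
138^9 ≡ 97
138^10 ≡ 149
138^12 ≡ 64
138^15 ≡ 125
138^18 ≡ 78
138^20 ≡ 67
138^30 ≡ 1
So ord_217(138) = 30.

30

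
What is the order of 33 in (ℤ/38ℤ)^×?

18

By Lagrange's theorem, ord_38(33) divides φ(38) = φ(2)·φ(19) = 1·18 = 18 = 2 · 3^2.
Divisors of 18: 1, 2, 3, 6, 9, 18.
Compute 33^d (mod 38) for the divisors d until we hit 1:
33^1 ≡ 33
33^2 ≡ 25
33^3 ≡ 27
33^6 ≡ 7
33^9 ≡ 37
33^18 ≡ 1
Therefore the multiplicative order of 33 modulo 38 is 18.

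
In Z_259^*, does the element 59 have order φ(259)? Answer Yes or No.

259 = 7 · 37 is a product of two distinct odd primes, so (Z/259Z)^× ≅ (Z/7Z)^× × (Z/37Z)^× is not cyclic.
No primitive root modulo 259 exists; in particular 59 is not one.

No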